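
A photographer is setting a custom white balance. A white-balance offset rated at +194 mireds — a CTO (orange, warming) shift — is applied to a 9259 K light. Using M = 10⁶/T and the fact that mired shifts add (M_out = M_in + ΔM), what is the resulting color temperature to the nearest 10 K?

M_in = 10⁶/9259 = 108.00 mireds.
M_out = 108.00 + (+194) = 302.00 mireds.
T_out = 10⁶/302.00 = 3311.2 K → 3310 K.

3310 K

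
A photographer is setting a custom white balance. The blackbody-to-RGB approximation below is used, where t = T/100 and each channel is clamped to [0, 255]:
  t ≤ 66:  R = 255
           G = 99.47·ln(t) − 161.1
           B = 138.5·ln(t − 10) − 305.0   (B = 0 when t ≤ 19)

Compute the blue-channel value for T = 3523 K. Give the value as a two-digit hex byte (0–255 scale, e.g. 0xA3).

t = 3523/100 = 35.23; the t ≤ 66 branch applies.
B = 138.5·ln(35.23 − 10) − 305.0 = 138.5·ln 25.23 − 305.0 = 138.5·3.2280 − 305.0 = 142.083.
Rounded: 142; in hex, 0x8E.

0x8E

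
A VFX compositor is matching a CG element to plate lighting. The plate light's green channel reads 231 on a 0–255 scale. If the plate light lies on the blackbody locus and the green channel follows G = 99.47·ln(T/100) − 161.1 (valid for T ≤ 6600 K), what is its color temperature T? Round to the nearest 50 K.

ln t = (231 + 161.1) / 99.47 = 3.9419.
t = e^3.9419 = 51.516.
T = 100·t = 5152 K → 5150 K to the nearest 50 K.

5150 K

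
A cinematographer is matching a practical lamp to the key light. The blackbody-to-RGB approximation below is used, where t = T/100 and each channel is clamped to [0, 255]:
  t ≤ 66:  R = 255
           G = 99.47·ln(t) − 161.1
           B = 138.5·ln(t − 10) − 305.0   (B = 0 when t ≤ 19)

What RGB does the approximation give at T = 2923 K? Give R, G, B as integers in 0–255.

t = 2923/100 = 29.23; the t ≤ 66 branch applies.
R = 255 by definition for t ≤ 66.
G = 99.47·ln 29.23 − 161.1 = 99.47·3.3752 − 161.1 = 174.631.
B = 138.5·ln(29.23 − 10) − 305.0 = 138.5·ln 19.23 − 305.0 = 138.5·2.9565 − 305.0 = 104.471.
Rounded: (255, 175, 104).

R=255, G=175, B=104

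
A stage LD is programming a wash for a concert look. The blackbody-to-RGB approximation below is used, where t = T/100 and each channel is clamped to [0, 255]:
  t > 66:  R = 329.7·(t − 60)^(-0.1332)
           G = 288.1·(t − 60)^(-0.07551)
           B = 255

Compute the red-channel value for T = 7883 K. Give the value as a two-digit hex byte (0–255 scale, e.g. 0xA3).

0xDF

t = 7883/100 = 78.83; the t > 66 branch applies.
R = 329.7·(78.83 − 60)^(-0.1332) = 329.7·18.83^(-0.1332) = 329.7·0.67638 = 223.002.
Rounded: 223; in hex, 0xDF.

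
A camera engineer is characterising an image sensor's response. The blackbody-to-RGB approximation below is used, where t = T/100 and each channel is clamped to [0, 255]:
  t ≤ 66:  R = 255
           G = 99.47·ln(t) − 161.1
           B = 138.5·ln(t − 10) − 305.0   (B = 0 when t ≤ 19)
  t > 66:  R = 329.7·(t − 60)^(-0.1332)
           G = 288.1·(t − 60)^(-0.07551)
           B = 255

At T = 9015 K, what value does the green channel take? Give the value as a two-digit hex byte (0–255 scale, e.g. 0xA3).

t = 9015/100 = 90.15; the t > 66 branch applies.
G = 288.1·(90.15 − 60)^(-0.07551) = 288.1·30.15^(-0.07551) = 288.1·0.77321 = 222.763.
Rounded: 223; in hex, 0xDF.

0xDF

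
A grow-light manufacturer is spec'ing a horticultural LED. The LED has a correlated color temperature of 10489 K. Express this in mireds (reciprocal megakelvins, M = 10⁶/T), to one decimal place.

M = 10⁶ / 10489 = 95.338 → 95.3 mireds.

95.3 mireds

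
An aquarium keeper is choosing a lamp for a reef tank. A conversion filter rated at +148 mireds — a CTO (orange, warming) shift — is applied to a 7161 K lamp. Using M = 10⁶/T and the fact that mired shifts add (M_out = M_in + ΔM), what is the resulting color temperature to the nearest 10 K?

M_in = 10⁶/7161 = 139.65 mireds.
M_out = 139.65 + (+148) = 287.65 mireds.
T_out = 10⁶/287.65 = 3476.5 K → 3480 K.

3480 K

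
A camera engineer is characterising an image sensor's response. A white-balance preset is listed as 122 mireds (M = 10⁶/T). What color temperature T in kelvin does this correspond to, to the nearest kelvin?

T = 10⁶ / 122 = 8196.72 K → 8197 K.

8197 K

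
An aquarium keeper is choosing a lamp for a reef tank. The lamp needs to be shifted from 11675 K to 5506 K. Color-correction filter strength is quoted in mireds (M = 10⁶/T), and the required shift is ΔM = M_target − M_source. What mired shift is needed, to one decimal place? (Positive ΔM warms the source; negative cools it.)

M_source = 10⁶/11675 = 85.653; M_target = 10⁶/5506 = 181.620.
ΔM = 181.620 − 85.653 = 95.967 → +96.0 mireds, a warming shift.

+96.0 mireds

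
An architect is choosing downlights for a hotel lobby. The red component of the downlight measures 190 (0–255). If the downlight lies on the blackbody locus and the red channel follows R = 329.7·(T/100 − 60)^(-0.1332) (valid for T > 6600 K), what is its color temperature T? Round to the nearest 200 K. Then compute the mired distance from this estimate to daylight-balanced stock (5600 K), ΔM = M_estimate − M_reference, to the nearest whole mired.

-97 mireds

(t − 60)^(-0.1332) = 190/329.7 = 0.57628.
t − 60 = 0.57628^(1/-0.1332) = 0.57628^(-7.508) = 62.667, so t = 122.667.
T = 100·t = 12267 K → 12200 K to the nearest 200 K.
M_estimate = 10⁶/12200 = 81.97; M_reference = 10⁶/5600 = 178.57.
ΔM = 81.97 − 178.57 = -96.60 → -97 mireds.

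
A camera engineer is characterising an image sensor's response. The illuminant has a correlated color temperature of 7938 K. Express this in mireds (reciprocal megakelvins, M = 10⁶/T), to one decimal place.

126.0 mireds

M = 10⁶ / 7938 = 125.976 → 126.0 mireds.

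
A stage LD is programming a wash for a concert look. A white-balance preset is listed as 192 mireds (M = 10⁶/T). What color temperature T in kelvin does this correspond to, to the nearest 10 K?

T = 10⁶ / 192 = 5208.33 K → 5210 K.

5210 K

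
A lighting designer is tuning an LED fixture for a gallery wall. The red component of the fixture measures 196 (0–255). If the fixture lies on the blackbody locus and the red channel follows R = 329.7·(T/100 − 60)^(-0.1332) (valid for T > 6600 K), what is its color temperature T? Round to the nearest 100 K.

(t − 60)^(-0.1332) = 196/329.7 = 0.59448.
t − 60 = 0.59448^(1/-0.1332) = 0.59448^(-7.508) = 49.621, so t = 109.621.
T = 100·t = 10962 K → 11000 K to the nearest 100 K.

11000 K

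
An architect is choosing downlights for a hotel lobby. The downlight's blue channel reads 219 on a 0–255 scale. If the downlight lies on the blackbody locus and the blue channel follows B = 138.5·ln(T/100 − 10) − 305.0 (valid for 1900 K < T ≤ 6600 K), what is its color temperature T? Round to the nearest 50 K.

5400 K

ln(t − 10) = (219 + 305.0) / 138.5 = 3.7834.
t − 10 = e^3.7834 = 43.965, so t = 53.965.
T = 100·t = 5396 K → 5400 K to the nearest 50 K.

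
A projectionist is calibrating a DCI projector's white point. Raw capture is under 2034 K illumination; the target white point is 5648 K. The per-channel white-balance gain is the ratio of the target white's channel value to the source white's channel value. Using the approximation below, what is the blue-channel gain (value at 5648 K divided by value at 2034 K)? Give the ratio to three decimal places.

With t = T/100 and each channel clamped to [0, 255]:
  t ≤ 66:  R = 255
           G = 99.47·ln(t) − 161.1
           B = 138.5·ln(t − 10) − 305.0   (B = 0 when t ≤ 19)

At 2034 K (t = 20.34):
  B = 138.5·ln(20.34 − 10) − 305.0 = 138.5·ln 10.34 − 305.0 = 138.5·2.3360 − 305.0 = 18.539.
At 5648 K (t = 56.48):
  B = 138.5·ln(56.48 − 10) − 305.0 = 138.5·ln 46.48 − 305.0 = 138.5·3.8390 − 305.0 = 226.705.
Gain = 226.705 / 18.539 = 12.2287 → 12.229.

12.229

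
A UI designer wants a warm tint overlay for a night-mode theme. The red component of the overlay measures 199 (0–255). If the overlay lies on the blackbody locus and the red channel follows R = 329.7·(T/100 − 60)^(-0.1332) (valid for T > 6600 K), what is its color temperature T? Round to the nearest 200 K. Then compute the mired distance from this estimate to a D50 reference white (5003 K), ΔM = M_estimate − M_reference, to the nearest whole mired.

-104 mireds

(t − 60)^(-0.1332) = 199/329.7 = 0.60358.
t − 60 = 0.60358^(1/-0.1332) = 0.60358^(-7.508) = 44.273, so t = 104.273.
T = 100·t = 10427 K → 10400 K to the nearest 200 K.
M_estimate = 10⁶/10400 = 96.15; M_reference = 10⁶/5003 = 199.88.
ΔM = 96.15 − 199.88 = -103.73 → -104 mireds.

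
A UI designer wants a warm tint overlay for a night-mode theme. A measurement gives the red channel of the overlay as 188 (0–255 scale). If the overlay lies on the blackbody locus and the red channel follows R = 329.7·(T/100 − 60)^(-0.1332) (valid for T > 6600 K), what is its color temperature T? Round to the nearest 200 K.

12800 K

(t − 60)^(-0.1332) = 188/329.7 = 0.57022.
t − 60 = 0.57022^(1/-0.1332) = 0.57022^(-7.508) = 67.848, so t = 127.848.
T = 100·t = 12785 K → 12800 K to the nearest 200 K.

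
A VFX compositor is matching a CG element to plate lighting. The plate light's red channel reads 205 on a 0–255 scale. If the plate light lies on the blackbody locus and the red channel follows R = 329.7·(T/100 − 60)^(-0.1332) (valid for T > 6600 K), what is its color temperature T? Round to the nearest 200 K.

(t − 60)^(-0.1332) = 205/329.7 = 0.62178.
t − 60 = 0.62178^(1/-0.1332) = 0.62178^(-7.508) = 35.423, so t = 95.423.
T = 100·t = 9542 K → 9600 K to the nearest 200 K.

9600 K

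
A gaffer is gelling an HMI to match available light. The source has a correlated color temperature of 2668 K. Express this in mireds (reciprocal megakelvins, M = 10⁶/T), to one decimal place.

M = 10⁶ / 2668 = 374.813 → 374.8 mireds.

374.8 mireds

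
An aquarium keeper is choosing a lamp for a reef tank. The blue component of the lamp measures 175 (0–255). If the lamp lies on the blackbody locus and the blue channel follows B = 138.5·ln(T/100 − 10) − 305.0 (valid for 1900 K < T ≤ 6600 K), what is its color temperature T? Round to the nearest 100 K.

4200 K

ln(t − 10) = (175 + 305.0) / 138.5 = 3.4657.
t − 10 = e^3.4657 = 31.999, so t = 41.999.
T = 100·t = 4200 K → 4200 K to the nearest 100 K.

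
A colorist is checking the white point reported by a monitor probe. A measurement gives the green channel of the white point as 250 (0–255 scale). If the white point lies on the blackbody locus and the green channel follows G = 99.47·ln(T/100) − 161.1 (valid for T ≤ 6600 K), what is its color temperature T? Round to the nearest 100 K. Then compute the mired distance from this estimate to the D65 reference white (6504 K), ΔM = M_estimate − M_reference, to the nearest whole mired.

ln t = (250 + 161.1) / 99.47 = 4.1329.
t = e^4.1329 = 62.359.
T = 100·t = 6236 K → 6200 K to the nearest 100 K.
M_estimate = 10⁶/6200 = 161.29; M_reference = 10⁶/6504 = 153.75.
ΔM = 161.29 − 153.75 = 7.54 → +8 mireds.

+8 mireds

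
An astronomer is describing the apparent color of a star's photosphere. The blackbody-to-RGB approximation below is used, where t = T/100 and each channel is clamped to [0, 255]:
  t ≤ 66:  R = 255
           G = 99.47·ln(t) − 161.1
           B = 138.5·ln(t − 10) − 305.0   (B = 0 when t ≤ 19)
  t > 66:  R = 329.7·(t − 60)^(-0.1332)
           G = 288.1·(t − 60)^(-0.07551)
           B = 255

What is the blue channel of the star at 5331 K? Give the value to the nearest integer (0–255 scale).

217

t = 5331/100 = 53.31; the t ≤ 66 branch applies.
B = 138.5·ln(53.31 − 10) − 305.0 = 138.5·ln 43.31 − 305.0 = 138.5·3.7684 − 305.0 = 216.921.
Rounded: 217.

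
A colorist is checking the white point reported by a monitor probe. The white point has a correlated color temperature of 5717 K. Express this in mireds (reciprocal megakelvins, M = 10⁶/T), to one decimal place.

174.9 mireds

M = 10⁶ / 5717 = 174.917 → 174.9 mireds.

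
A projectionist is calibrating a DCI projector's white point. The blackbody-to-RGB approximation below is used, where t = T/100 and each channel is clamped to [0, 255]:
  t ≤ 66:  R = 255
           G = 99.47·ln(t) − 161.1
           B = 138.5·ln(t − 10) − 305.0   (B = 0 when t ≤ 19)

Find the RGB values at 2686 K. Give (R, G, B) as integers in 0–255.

(255, 166, 86)

t = 2686/100 = 26.86; the t ≤ 66 branch applies.
R = 255 by definition for t ≤ 66.
G = 99.47·ln 26.86 − 161.1 = 99.47·3.2906 − 161.1 = 166.220.
B = 138.5·ln(26.86 − 10) − 305.0 = 138.5·ln 16.86 − 305.0 = 138.5·2.8249 − 305.0 = 86.255.
Rounded: (255, 166, 86).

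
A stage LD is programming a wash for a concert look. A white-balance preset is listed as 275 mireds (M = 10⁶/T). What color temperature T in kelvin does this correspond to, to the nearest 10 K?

3640 K

T = 10⁶ / 275 = 3636.36 K → 3640 K.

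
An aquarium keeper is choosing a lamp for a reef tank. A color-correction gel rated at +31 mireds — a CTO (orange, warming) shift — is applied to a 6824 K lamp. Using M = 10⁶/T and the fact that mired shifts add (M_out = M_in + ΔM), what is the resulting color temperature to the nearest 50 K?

5650 K

M_in = 10⁶/6824 = 146.54 mireds.
M_out = 146.54 + (+31) = 177.54 mireds.
T_out = 10⁶/177.54 = 5632.5 K → 5650 K.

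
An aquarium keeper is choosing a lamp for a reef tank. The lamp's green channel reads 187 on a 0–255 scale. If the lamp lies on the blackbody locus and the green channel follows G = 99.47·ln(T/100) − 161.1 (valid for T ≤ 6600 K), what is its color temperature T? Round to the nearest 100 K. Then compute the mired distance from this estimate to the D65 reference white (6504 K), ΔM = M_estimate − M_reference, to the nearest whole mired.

ln t = (187 + 161.1) / 99.47 = 3.4995.
t = e^3.4995 = 33.100.
T = 100·t = 3310 K → 3300 K to the nearest 100 K.
M_estimate = 10⁶/3300 = 303.03; M_reference = 10⁶/6504 = 153.75.
ΔM = 303.03 − 153.75 = 149.28 → +149 mireds.

+149 mireds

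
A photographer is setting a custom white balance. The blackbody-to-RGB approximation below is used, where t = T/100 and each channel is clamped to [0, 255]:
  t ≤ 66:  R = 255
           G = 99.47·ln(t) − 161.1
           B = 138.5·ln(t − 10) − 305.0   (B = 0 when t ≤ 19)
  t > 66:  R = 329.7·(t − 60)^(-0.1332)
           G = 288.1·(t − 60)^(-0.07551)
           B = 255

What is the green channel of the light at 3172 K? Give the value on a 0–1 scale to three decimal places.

0.717

t = 3172/100 = 31.72; the t ≤ 66 branch applies.
G = 99.47·ln 31.72 − 161.1 = 99.47·3.4569 − 161.1 = 182.763.
On a 0–1 scale: 182.763/255 = 0.7167 → 0.717.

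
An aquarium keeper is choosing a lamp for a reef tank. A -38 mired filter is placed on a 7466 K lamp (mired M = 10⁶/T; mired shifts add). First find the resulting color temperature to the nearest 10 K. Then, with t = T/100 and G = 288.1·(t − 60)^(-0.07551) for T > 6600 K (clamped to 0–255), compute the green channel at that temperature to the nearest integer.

216

M_in = 10⁶/7466 = 133.94; M_out = 133.94 + (-38) = 95.94.
T_out = 10⁶/95.94 = 10423.1 K → 10420 K; t = 104.2.
G = 288.1·(104.2 − 60)^(-0.07551) = 288.1·44.2^(-0.07551) = 288.1·0.75120 = 216.420.
Rounded: 216.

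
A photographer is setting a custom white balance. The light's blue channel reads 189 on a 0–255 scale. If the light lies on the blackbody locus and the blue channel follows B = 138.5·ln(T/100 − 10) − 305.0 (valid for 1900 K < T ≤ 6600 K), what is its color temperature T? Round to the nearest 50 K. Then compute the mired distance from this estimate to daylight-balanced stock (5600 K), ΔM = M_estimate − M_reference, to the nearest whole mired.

ln(t − 10) = (189 + 305.0) / 138.5 = 3.5668.
t − 10 = e^3.5668 = 35.403, so t = 45.403.
T = 100·t = 4540 K → 4550 K to the nearest 50 K.
M_estimate = 10⁶/4550 = 219.78; M_reference = 10⁶/5600 = 178.57.
ΔM = 219.78 − 178.57 = 41.21 → +41 mireds.

+41 mireds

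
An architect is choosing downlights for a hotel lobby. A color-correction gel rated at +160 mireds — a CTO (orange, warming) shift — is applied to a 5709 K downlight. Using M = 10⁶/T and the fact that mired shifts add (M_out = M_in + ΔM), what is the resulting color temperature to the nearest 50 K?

3000 K

M_in = 10⁶/5709 = 175.16 mireds.
M_out = 175.16 + (+160) = 335.16 mireds.
T_out = 10⁶/335.16 = 2983.6 K → 3000 K.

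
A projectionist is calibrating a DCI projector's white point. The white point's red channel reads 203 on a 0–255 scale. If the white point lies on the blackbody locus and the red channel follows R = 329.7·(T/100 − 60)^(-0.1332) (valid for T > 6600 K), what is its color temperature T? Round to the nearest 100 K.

9800 K

(t − 60)^(-0.1332) = 203/329.7 = 0.61571.
t − 60 = 0.61571^(1/-0.1332) = 0.61571^(-7.508) = 38.129, so t = 98.129.
T = 100·t = 9813 K → 9800 K to the nearest 100 K.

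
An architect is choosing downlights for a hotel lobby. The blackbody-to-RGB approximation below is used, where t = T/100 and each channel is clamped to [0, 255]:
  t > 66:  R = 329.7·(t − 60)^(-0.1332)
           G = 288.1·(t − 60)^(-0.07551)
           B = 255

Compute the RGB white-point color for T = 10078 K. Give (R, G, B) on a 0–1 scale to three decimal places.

(0.789, 0.854, 1.000)

t = 10078/100 = 100.78; the t > 66 branch applies.
R = 329.7·(100.78 − 60)^(-0.1332) = 329.7·40.78^(-0.1332) = 329.7·0.61022 = 201.190.
G = 288.1·(100.78 − 60)^(-0.07551) = 288.1·40.78^(-0.07551) = 288.1·0.75578 = 217.740.
B = 255 by definition for t > 66.
Dividing each by 255: (0.7890, 0.8539, 1.0000) → (0.789, 0.854, 1.000).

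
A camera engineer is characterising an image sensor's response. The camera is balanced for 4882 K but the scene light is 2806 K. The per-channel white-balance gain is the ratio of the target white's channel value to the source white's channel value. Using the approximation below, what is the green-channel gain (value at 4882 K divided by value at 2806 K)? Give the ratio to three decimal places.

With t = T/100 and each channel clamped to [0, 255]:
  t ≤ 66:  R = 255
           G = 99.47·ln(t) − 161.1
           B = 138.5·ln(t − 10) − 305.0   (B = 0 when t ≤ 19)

1.323

At 2806 K (t = 28.06):
  G = 99.47·ln 28.06 − 161.1 = 99.47·3.3343 − 161.1 = 170.567.
At 4882 K (t = 48.82):
  G = 99.47·ln 48.82 − 161.1 = 99.47·3.8881 − 161.1 = 225.653.
Gain = 225.653 / 170.567 = 1.3230 → 1.323.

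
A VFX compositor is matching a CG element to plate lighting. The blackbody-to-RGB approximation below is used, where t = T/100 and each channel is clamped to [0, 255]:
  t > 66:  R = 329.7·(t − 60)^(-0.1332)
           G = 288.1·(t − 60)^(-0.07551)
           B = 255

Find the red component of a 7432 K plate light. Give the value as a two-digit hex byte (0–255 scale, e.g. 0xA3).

0xE7

t = 7432/100 = 74.32; the t > 66 branch applies.
R = 329.7·(74.32 − 60)^(-0.1332) = 329.7·14.32^(-0.1332) = 329.7·0.70150 = 231.285.
Rounded: 231; in hex, 0xE7.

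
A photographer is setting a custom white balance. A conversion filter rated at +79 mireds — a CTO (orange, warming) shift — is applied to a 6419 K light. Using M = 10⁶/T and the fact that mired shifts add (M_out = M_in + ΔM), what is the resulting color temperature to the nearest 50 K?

M_in = 10⁶/6419 = 155.79 mireds.
M_out = 155.79 + (+79) = 234.79 mireds.
T_out = 10⁶/234.79 = 4259.2 K → 4250 K.

4250 K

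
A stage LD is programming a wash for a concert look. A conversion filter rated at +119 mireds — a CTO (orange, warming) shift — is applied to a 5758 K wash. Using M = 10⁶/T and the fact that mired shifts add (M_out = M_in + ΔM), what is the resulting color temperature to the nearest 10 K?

M_in = 10⁶/5758 = 173.67 mireds.
M_out = 173.67 + (+119) = 292.67 mireds.
T_out = 10⁶/292.67 = 3416.8 K → 3420 K.

3420 K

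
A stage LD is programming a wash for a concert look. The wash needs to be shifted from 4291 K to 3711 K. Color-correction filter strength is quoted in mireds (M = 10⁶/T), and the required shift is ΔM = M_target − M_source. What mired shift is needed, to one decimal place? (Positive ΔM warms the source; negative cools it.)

M_source = 10⁶/4291 = 233.046; M_target = 10⁶/3711 = 269.469.
ΔM = 269.469 − 233.046 = 36.423 → +36.4 mireds, a warming shift.

+36.4 mireds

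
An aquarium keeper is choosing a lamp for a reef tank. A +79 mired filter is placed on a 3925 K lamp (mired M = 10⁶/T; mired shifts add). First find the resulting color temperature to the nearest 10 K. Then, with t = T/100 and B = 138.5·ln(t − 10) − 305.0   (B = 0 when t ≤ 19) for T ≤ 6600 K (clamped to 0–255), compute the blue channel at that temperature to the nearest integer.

110

M_in = 10⁶/3925 = 254.78; M_out = 254.78 + (+79) = 333.78.
T_out = 10⁶/333.78 = 2996.0 K → 3000 K; t = 30.
B = 138.5·ln(30 − 10) − 305.0 = 138.5·ln 20 − 305.0 = 138.5·2.9957 − 305.0 = 109.909.
Rounded: 110.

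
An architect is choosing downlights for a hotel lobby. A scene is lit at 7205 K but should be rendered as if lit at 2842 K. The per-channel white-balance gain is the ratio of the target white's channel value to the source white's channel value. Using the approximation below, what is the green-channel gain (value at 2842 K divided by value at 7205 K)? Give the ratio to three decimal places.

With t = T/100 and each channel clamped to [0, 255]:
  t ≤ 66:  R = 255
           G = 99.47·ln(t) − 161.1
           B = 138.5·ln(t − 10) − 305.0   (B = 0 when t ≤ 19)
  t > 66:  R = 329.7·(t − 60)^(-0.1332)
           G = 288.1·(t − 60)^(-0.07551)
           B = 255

At 7205 K (t = 72.05):
  G = 288.1·(72.05 − 60)^(-0.07551) = 288.1·12.05^(-0.07551) = 288.1·0.82866 = 238.736.
At 2842 K (t = 28.42):
  G = 99.47·ln 28.42 − 161.1 = 99.47·3.3471 − 161.1 = 171.835.
Gain = 171.835 / 238.736 = 0.7198 → 0.720.

0.720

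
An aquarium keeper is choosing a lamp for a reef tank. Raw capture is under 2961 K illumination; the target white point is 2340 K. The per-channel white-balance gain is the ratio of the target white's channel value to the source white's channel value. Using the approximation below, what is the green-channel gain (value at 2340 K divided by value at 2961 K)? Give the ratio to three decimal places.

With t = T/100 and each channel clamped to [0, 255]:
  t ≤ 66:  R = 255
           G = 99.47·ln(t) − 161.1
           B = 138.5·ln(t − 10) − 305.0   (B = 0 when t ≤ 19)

0.867

At 2961 K (t = 29.61):
  G = 99.47·ln 29.61 − 161.1 = 99.47·3.3881 − 161.1 = 175.916.
At 2340 K (t = 23.4):
  G = 99.47·ln 23.4 − 161.1 = 99.47·3.1527 − 161.1 = 152.503.
Gain = 152.503 / 175.916 = 0.8669 → 0.867.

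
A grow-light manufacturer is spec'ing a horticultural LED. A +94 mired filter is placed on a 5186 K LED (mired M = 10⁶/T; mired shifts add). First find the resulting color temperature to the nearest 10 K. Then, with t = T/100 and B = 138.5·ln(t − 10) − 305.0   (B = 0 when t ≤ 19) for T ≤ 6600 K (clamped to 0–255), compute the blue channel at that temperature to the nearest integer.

M_in = 10⁶/5186 = 192.83; M_out = 192.83 + (+94) = 286.83.
T_out = 10⁶/286.83 = 3486.4 K → 3490 K; t = 34.9.
B = 138.5·ln(34.9 − 10) − 305.0 = 138.5·ln 24.9 − 305.0 = 138.5·3.2149 − 305.0 = 140.259.
Rounded: 140.

140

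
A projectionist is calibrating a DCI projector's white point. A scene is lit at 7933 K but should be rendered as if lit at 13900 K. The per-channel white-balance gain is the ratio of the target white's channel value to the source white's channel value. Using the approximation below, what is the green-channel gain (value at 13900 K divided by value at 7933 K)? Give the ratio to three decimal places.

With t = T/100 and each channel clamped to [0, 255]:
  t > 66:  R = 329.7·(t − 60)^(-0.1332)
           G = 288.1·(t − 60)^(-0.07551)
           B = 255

At 7933 K (t = 79.33):
  G = 288.1·(79.33 − 60)^(-0.07551) = 288.1·19.33^(-0.07551) = 288.1·0.79961 = 230.367.
At 13900 K (t = 139):
  G = 288.1·(139 − 60)^(-0.07551) = 288.1·79^(-0.07551) = 288.1·0.71897 = 207.135.
Gain = 207.135 / 230.367 = 0.8992 → 0.899.

0.899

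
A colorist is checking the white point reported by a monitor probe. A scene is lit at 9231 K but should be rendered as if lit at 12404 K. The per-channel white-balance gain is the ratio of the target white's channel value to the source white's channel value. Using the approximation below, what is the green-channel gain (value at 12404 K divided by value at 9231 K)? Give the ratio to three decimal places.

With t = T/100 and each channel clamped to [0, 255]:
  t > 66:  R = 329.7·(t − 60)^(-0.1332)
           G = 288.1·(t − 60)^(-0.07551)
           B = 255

0.950

At 9231 K (t = 92.31):
  G = 288.1·(92.31 − 60)^(-0.07551) = 288.1·32.31^(-0.07551) = 288.1·0.76918 = 221.602.
At 12404 K (t = 124.04):
  G = 288.1·(124.04 − 60)^(-0.07551) = 288.1·64.04^(-0.07551) = 288.1·0.73046 = 210.445.
Gain = 210.445 / 221.602 = 0.9497 → 0.950.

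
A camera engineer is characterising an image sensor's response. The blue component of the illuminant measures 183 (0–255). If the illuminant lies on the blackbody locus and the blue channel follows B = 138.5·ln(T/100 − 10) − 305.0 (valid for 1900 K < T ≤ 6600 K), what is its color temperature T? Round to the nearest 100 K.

ln(t − 10) = (183 + 305.0) / 138.5 = 3.5235.
t − 10 = e^3.5235 = 33.902, so t = 43.902.
T = 100·t = 4390 K → 4400 K to the nearest 100 K.

4400 K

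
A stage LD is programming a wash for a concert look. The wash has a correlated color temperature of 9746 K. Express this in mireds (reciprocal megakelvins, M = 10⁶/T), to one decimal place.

102.6 mireds

M = 10⁶ / 9746 = 102.606 → 102.6 mireds.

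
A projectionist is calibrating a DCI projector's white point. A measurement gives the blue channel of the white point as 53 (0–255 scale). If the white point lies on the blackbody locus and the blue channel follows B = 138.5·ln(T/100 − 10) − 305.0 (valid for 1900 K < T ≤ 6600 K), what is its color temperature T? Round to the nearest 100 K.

ln(t − 10) = (53 + 305.0) / 138.5 = 2.5848.
t − 10 = e^2.5848 = 13.261, so t = 23.261.
T = 100·t = 2326 K → 2300 K to the nearest 100 K.

2300 K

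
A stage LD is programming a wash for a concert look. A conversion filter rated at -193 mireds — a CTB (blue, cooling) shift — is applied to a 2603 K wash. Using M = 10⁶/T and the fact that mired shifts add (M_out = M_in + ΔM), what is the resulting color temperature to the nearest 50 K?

M_in = 10⁶/2603 = 384.17 mireds.
M_out = 384.17 + (-193) = 191.17 mireds.
T_out = 10⁶/191.17 = 5230.9 K → 5250 K.

5250 K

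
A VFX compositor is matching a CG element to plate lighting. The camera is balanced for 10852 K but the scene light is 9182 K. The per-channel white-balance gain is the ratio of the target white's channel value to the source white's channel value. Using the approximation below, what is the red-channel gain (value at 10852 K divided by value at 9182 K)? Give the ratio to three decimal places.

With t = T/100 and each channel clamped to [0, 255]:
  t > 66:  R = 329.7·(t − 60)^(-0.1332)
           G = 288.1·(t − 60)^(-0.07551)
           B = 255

0.945

At 9182 K (t = 91.82):
  R = 329.7·(91.82 − 60)^(-0.1332) = 329.7·31.82^(-0.1332) = 329.7·0.63073 = 207.950.
At 10852 K (t = 108.52):
  R = 329.7·(108.52 − 60)^(-0.1332) = 329.7·48.52^(-0.1332) = 329.7·0.59626 = 196.587.
Gain = 196.587 / 207.950 = 0.9454 → 0.945.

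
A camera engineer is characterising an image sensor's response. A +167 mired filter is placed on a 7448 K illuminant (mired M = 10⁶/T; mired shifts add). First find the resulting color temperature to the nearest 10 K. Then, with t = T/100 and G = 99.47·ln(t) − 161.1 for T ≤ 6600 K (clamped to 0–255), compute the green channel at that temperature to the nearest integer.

M_in = 10⁶/7448 = 134.26; M_out = 134.26 + (+167) = 301.26.
T_out = 10⁶/301.26 = 3319.3 K → 3320 K; t = 33.2.
G = 99.47·ln 33.2 − 161.1 = 99.47·3.5025 − 161.1 = 187.299.
Rounded: 187.

187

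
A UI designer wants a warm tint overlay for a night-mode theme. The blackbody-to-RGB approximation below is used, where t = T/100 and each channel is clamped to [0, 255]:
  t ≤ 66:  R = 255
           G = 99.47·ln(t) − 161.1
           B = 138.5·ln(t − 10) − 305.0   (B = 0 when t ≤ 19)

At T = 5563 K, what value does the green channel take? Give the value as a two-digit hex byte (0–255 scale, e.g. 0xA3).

0xEF

t = 5563/100 = 55.63; the t ≤ 66 branch applies.
G = 99.47·ln 55.63 − 161.1 = 99.47·4.0187 − 161.1 = 238.642.
Rounded: 239; in hex, 0xEF.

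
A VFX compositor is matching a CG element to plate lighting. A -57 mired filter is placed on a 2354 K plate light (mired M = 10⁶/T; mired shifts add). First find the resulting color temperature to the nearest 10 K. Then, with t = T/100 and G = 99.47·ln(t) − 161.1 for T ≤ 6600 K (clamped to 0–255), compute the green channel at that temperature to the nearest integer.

M_in = 10⁶/2354 = 424.81; M_out = 424.81 + (-57) = 367.81.
T_out = 10⁶/367.81 = 2718.8 K → 2720 K; t = 27.2.
G = 99.47·ln 27.2 − 161.1 = 99.47·3.3032 − 161.1 = 167.471.
Rounded: 167.

167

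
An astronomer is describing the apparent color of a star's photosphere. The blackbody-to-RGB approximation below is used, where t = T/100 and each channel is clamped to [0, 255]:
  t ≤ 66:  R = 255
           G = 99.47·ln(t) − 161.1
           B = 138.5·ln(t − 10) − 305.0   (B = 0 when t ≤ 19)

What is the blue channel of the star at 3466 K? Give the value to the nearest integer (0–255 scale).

t = 3466/100 = 34.66; the t ≤ 66 branch applies.
B = 138.5·ln(34.66 − 10) − 305.0 = 138.5·ln 24.66 − 305.0 = 138.5·3.2052 − 305.0 = 138.918.
Rounded: 139.

139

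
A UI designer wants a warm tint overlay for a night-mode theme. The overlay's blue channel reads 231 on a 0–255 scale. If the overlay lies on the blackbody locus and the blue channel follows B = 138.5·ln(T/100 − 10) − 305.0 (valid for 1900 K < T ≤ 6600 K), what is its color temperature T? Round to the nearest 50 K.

5800 K

ln(t − 10) = (231 + 305.0) / 138.5 = 3.8700.
t − 10 = e^3.8700 = 47.944, so t = 57.944.
T = 100·t = 5794 K → 5800 K to the nearest 50 K.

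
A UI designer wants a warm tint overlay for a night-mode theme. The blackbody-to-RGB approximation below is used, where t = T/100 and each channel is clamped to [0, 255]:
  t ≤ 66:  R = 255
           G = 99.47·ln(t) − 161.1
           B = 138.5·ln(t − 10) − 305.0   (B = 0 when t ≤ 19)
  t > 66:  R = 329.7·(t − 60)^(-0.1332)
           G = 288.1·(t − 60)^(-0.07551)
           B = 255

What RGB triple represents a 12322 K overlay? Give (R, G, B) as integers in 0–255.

t = 12322/100 = 123.22; the t > 66 branch applies.
R = 329.7·(123.22 − 60)^(-0.1332) = 329.7·63.22^(-0.1332) = 329.7·0.57561 = 189.778.
G = 288.1·(123.22 − 60)^(-0.07551) = 288.1·63.22^(-0.07551) = 288.1·0.73117 = 210.650.
B = 255 by definition for t > 66.
Rounded: (190, 211, 255).

(190, 211, 255)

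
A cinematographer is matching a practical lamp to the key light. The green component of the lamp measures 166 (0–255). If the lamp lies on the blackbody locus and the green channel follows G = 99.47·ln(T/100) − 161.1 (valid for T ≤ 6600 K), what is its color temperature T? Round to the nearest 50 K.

2700 K

ln t = (166 + 161.1) / 99.47 = 3.2884.
t = e^3.2884 = 26.801.
T = 100·t = 2680 K → 2700 K to the nearest 50 K.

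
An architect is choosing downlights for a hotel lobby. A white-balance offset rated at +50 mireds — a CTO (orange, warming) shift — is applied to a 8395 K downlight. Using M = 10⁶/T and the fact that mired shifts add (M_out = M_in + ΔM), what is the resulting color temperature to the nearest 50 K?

5900 K

M_in = 10⁶/8395 = 119.12 mireds.
M_out = 119.12 + (+50) = 169.12 mireds.
T_out = 10⁶/169.12 = 5913.0 K → 5900 K.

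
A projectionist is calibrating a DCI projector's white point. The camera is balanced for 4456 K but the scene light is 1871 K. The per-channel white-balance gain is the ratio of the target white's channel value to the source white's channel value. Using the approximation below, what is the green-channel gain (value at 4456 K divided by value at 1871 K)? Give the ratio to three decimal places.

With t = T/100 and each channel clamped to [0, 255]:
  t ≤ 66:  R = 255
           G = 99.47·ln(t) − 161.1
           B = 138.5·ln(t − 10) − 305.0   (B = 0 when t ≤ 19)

At 1871 K (t = 18.71):
  G = 99.47·ln 18.71 − 161.1 = 99.47·2.9291 − 161.1 = 130.253.
At 4456 K (t = 44.56):
  G = 99.47·ln 44.56 − 161.1 = 99.47·3.7968 − 161.1 = 216.571.
Gain = 216.571 / 130.253 = 1.6627 → 1.663.

1.663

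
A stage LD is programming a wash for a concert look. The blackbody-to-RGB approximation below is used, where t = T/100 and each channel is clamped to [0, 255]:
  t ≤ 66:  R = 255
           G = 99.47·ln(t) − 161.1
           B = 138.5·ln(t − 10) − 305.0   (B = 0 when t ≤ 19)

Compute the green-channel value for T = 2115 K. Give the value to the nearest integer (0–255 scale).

t = 2115/100 = 21.15; the t ≤ 66 branch applies.
G = 99.47·ln 21.15 − 161.1 = 99.47·3.0516 − 161.1 = 142.447.
Rounded: 142.

142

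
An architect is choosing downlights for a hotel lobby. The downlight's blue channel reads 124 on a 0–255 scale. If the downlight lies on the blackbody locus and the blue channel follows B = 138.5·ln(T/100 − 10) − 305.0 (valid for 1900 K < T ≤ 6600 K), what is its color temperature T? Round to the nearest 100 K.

3200 K

ln(t − 10) = (124 + 305.0) / 138.5 = 3.0975.
t − 10 = e^3.0975 = 22.142, so t = 32.142.
T = 100·t = 3214 K → 3200 K to the nearest 100 K.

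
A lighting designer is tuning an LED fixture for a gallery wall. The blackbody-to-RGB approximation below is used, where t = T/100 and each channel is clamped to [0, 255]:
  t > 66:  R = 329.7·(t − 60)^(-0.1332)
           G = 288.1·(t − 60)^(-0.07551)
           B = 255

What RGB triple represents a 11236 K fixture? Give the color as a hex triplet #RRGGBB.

#C3D6FF

t = 11236/100 = 112.36; the t > 66 branch applies.
R = 329.7·(112.36 − 60)^(-0.1332) = 329.7·52.36^(-0.1332) = 329.7·0.59024 = 194.602.
G = 288.1·(112.36 − 60)^(-0.07551) = 288.1·52.36^(-0.07551) = 288.1·0.74165 = 213.669.
B = 255 by definition for t > 66.
Rounded: (195, 214, 255).
In hex: #C3D6FF.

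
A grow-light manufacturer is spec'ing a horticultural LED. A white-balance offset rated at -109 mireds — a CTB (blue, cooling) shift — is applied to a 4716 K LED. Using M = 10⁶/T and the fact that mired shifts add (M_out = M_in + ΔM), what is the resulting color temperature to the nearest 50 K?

M_in = 10⁶/4716 = 212.04 mireds.
M_out = 212.04 + (-109) = 103.04 mireds.
T_out = 10⁶/103.04 = 9704.6 K → 9700 K.

9700 K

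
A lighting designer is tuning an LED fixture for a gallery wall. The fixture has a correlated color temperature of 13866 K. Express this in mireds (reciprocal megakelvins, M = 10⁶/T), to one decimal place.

72.1 mireds

M = 10⁶ / 13866 = 72.119 → 72.1 mireds.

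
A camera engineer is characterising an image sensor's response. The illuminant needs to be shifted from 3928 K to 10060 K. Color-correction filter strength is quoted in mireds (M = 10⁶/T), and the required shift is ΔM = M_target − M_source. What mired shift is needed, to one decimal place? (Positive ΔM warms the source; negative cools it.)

M_source = 10⁶/3928 = 254.582; M_target = 10⁶/10060 = 99.404.
ΔM = 99.404 − 254.582 = -155.179 → -155.2 mireds, a cooling shift.

-155.2 mireds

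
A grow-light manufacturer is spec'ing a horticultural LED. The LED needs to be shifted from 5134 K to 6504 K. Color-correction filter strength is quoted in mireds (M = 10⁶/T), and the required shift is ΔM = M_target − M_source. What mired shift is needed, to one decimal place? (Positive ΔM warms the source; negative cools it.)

-41.0 mireds

M_source = 10⁶/5134 = 194.780; M_target = 10⁶/6504 = 153.752.
ΔM = 153.752 − 194.780 = -41.028 → -41.0 mireds, a cooling shift.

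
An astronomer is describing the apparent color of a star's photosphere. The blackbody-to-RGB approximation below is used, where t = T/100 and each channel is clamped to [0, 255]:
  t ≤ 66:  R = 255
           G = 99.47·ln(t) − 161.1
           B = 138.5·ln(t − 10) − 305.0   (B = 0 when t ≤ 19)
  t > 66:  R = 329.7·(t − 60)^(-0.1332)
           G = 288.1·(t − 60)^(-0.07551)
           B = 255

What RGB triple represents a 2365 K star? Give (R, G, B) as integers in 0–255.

(255, 154, 57)

t = 2365/100 = 23.65; the t ≤ 66 branch applies.
R = 255 by definition for t ≤ 66.
G = 99.47·ln 23.65 − 161.1 = 99.47·3.1634 − 161.1 = 153.560.
B = 138.5·ln(23.65 − 10) − 305.0 = 138.5·ln 13.65 − 305.0 = 138.5·2.6137 − 305.0 = 57.003.
Rounded: (255, 154, 57).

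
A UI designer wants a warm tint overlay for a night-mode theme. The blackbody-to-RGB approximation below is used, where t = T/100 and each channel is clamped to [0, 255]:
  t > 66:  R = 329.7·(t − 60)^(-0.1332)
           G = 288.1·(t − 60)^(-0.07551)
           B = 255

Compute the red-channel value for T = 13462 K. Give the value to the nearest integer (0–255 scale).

t = 13462/100 = 134.62; the t > 66 branch applies.
R = 329.7·(134.62 − 60)^(-0.1332) = 329.7·74.62^(-0.1332) = 329.7·0.56304 = 185.633.
Rounded: 186.

186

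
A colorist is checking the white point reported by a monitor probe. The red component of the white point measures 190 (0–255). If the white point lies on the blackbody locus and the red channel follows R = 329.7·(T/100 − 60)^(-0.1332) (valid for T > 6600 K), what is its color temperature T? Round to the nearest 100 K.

(t − 60)^(-0.1332) = 190/329.7 = 0.57628.
t − 60 = 0.57628^(1/-0.1332) = 0.57628^(-7.508) = 62.667, so t = 122.667.
T = 100·t = 12267 K → 12300 K to the nearest 100 K.

12300 K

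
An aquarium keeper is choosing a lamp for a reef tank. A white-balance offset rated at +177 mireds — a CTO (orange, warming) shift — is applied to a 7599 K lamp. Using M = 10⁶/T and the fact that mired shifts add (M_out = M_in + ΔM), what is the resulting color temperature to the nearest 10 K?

3240 K

M_in = 10⁶/7599 = 131.60 mireds.
M_out = 131.60 + (+177) = 308.60 mireds.
T_out = 10⁶/308.60 = 3240.5 K → 3240 K.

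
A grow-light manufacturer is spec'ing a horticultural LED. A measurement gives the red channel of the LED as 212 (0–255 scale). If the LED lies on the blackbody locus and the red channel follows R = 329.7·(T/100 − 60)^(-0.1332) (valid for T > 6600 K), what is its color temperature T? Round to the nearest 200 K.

(t − 60)^(-0.1332) = 212/329.7 = 0.64301.
t − 60 = 0.64301^(1/-0.1332) = 0.64301^(-7.508) = 27.530, so t = 87.530.
T = 100·t = 8753 K → 8800 K to the nearest 200 K.

8800 K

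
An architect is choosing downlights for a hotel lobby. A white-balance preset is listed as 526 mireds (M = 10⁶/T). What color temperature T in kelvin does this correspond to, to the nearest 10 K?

1900 K

T = 10⁶ / 526 = 1901.14 K → 1900 K.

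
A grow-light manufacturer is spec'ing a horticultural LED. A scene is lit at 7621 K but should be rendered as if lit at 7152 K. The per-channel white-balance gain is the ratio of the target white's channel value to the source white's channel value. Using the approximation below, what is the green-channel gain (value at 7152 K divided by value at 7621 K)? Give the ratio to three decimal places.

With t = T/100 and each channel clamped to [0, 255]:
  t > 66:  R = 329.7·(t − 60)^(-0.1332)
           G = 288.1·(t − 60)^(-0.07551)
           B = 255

1.026

At 7621 K (t = 76.21):
  G = 288.1·(76.21 − 60)^(-0.07551) = 288.1·16.21^(-0.07551) = 288.1·0.81031 = 233.449.
At 7152 K (t = 71.52):
  G = 288.1·(71.52 − 60)^(-0.07551) = 288.1·11.52^(-0.07551) = 288.1·0.83148 = 239.548.
Gain = 239.548 / 233.449 = 1.0261 → 1.026.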